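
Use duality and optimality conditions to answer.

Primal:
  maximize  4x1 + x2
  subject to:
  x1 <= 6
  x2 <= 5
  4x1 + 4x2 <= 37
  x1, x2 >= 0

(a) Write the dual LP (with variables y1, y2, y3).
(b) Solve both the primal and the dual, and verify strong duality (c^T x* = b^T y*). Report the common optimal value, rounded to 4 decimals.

The standard primal-dual pair for 'max c^T x s.t. A x <= b, x >= 0' is:
  Dual:  min b^T y  s.t.  A^T y >= c,  y >= 0.

So the dual LP is:
  minimize  6y1 + 5y2 + 37y3
  subject to:
    y1 + 4y3 >= 4
    y2 + 4y3 >= 1
    y1, y2, y3 >= 0

Solving the primal: x* = (6, 3.25).
  primal value c^T x* = 27.25.
Solving the dual: y* = (3, 0, 0.25).
  dual value b^T y* = 27.25.
Strong duality: c^T x* = b^T y*. Confirmed.

27.25


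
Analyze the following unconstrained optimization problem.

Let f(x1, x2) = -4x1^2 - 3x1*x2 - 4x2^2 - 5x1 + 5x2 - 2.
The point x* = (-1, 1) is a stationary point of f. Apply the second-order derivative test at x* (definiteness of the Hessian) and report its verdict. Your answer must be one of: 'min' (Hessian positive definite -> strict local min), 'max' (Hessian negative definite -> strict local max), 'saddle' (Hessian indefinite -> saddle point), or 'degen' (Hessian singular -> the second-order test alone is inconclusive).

Compute the Hessian H = grad^2 f:
  H = [[-8, -3], [-3, -8]]
Verify stationarity: grad f(x*) = H x* + g = (0, 0).
Eigenvalues of H: -11, -5.
Both eigenvalues < 0, so H is negative definite -> x* is a strict local max.

max


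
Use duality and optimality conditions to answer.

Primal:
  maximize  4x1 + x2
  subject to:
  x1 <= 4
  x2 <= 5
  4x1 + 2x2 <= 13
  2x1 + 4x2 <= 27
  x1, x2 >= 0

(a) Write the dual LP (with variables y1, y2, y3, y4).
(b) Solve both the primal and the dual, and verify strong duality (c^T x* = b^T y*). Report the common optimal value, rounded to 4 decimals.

The standard primal-dual pair for 'max c^T x s.t. A x <= b, x >= 0' is:
  Dual:  min b^T y  s.t.  A^T y >= c,  y >= 0.

So the dual LP is:
  minimize  4y1 + 5y2 + 13y3 + 27y4
  subject to:
    y1 + 4y3 + 2y4 >= 4
    y2 + 2y3 + 4y4 >= 1
    y1, y2, y3, y4 >= 0

Solving the primal: x* = (3.25, 0).
  primal value c^T x* = 13.
Solving the dual: y* = (0, 0, 1, 0).
  dual value b^T y* = 13.
Strong duality: c^T x* = b^T y*. Confirmed.

13


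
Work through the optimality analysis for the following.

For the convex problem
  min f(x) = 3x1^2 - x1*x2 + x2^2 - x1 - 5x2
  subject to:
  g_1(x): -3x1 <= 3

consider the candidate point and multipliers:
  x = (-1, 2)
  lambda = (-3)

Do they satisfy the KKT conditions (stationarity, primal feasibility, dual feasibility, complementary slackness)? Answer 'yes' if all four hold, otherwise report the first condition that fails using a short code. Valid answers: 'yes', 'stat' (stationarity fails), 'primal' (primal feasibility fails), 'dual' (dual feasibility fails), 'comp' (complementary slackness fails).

Gradient of f: grad f(x) = Q x + c = (-9, 0)
Constraint values g_i(x) = a_i^T x - b_i:
  g_1((-1, 2)) = 0
Stationarity residual: grad f(x) + sum_i lambda_i a_i = (0, 0)
  -> stationarity OK
Primal feasibility (all g_i <= 0): OK
Dual feasibility (all lambda_i >= 0): FAILS
Complementary slackness (lambda_i * g_i(x) = 0 for all i): OK

Verdict: the first failing condition is dual_feasibility -> dual.

dual


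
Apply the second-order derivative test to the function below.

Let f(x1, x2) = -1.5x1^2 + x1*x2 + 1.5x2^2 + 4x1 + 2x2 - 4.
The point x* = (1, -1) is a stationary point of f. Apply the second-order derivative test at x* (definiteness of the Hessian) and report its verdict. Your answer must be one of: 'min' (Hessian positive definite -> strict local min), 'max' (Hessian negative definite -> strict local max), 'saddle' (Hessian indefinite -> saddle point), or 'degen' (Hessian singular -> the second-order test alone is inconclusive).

Compute the Hessian H = grad^2 f:
  H = [[-3, 1], [1, 3]]
Verify stationarity: grad f(x*) = H x* + g = (0, 0).
Eigenvalues of H: -3.1623, 3.1623.
Eigenvalues have mixed signs, so H is indefinite -> x* is a saddle point.

saddle


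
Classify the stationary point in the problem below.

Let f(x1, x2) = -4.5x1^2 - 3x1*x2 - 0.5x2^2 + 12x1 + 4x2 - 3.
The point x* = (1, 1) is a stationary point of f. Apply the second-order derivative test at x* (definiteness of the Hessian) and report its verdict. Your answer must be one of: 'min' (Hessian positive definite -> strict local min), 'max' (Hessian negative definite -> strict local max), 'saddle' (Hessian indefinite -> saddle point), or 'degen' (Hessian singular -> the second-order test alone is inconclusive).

Compute the Hessian H = grad^2 f:
  H = [[-9, -3], [-3, -1]]
Verify stationarity: grad f(x*) = H x* + g = (0, 0).
Eigenvalues of H: -10, 0.
H has a zero eigenvalue (singular; negative semidefinite but not definite), so H is neither positive definite, negative definite, nor indefinite. The second-order test alone is inconclusive -> degen.
(Indeed, f is constant along the null direction of H through x*, so x* is not a strict local extremum.)

degen


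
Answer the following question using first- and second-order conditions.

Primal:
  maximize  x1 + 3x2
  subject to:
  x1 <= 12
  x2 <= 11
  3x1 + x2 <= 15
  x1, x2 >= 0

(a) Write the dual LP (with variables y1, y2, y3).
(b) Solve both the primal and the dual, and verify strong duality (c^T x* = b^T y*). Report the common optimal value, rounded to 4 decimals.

The standard primal-dual pair for 'max c^T x s.t. A x <= b, x >= 0' is:
  Dual:  min b^T y  s.t.  A^T y >= c,  y >= 0.

So the dual LP is:
  minimize  12y1 + 11y2 + 15y3
  subject to:
    y1 + 3y3 >= 1
    y2 + y3 >= 3
    y1, y2, y3 >= 0

Solving the primal: x* = (1.3333, 11).
  primal value c^T x* = 34.3333.
Solving the dual: y* = (0, 2.6667, 0.3333).
  dual value b^T y* = 34.3333.
Strong duality: c^T x* = b^T y*. Confirmed.

34.3333


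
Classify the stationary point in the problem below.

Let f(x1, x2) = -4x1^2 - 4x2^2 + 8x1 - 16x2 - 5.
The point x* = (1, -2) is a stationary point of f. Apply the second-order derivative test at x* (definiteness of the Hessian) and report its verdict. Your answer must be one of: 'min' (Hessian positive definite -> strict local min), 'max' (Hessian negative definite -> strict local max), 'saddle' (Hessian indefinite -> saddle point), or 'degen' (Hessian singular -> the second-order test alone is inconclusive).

Compute the Hessian H = grad^2 f:
  H = [[-8, 0], [0, -8]]
Verify stationarity: grad f(x*) = H x* + g = (0, 0).
Eigenvalues of H: -8, -8.
Both eigenvalues < 0, so H is negative definite -> x* is a strict local max.

max


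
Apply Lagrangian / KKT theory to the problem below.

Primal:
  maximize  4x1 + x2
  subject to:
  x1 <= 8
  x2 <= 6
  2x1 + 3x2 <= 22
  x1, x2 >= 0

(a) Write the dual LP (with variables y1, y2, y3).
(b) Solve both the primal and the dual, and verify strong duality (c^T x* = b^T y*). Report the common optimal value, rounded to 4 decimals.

The standard primal-dual pair for 'max c^T x s.t. A x <= b, x >= 0' is:
  Dual:  min b^T y  s.t.  A^T y >= c,  y >= 0.

So the dual LP is:
  minimize  8y1 + 6y2 + 22y3
  subject to:
    y1 + 2y3 >= 4
    y2 + 3y3 >= 1
    y1, y2, y3 >= 0

Solving the primal: x* = (8, 2).
  primal value c^T x* = 34.
Solving the dual: y* = (3.3333, 0, 0.3333).
  dual value b^T y* = 34.
Strong duality: c^T x* = b^T y*. Confirmed.

34


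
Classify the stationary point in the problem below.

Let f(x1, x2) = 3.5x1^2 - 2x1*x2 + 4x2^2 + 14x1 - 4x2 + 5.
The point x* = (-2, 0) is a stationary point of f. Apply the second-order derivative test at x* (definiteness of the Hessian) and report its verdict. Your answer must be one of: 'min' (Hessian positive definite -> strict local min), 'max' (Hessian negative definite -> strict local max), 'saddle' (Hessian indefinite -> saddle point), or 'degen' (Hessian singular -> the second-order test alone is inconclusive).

Compute the Hessian H = grad^2 f:
  H = [[7, -2], [-2, 8]]
Verify stationarity: grad f(x*) = H x* + g = (0, 0).
Eigenvalues of H: 5.4384, 9.5616.
Both eigenvalues > 0, so H is positive definite -> x* is a strict local min.

min


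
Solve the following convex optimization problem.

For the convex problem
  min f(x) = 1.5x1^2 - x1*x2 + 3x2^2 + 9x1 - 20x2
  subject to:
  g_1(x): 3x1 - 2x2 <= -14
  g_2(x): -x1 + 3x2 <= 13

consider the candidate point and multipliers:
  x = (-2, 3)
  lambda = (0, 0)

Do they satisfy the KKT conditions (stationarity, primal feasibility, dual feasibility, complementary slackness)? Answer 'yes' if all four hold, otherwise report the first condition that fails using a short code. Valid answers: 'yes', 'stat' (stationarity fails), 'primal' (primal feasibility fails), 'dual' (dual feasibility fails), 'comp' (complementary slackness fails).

Gradient of f: grad f(x) = Q x + c = (0, 0)
Constraint values g_i(x) = a_i^T x - b_i:
  g_1((-2, 3)) = 2
  g_2((-2, 3)) = -2
Stationarity residual: grad f(x) + sum_i lambda_i a_i = (0, 0)
  -> stationarity OK
Primal feasibility (all g_i <= 0): FAILS
Dual feasibility (all lambda_i >= 0): OK
Complementary slackness (lambda_i * g_i(x) = 0 for all i): OK

Verdict: the first failing condition is primal_feasibility -> primal.

primal


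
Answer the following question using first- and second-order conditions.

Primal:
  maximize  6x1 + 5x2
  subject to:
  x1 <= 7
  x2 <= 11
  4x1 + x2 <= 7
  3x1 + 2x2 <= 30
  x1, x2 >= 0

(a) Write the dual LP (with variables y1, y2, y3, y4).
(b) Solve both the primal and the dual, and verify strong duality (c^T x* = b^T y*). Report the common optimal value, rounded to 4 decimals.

The standard primal-dual pair for 'max c^T x s.t. A x <= b, x >= 0' is:
  Dual:  min b^T y  s.t.  A^T y >= c,  y >= 0.

So the dual LP is:
  minimize  7y1 + 11y2 + 7y3 + 30y4
  subject to:
    y1 + 4y3 + 3y4 >= 6
    y2 + y3 + 2y4 >= 5
    y1, y2, y3, y4 >= 0

Solving the primal: x* = (0, 7).
  primal value c^T x* = 35.
Solving the dual: y* = (0, 0, 5, 0).
  dual value b^T y* = 35.
Strong duality: c^T x* = b^T y*. Confirmed.

35


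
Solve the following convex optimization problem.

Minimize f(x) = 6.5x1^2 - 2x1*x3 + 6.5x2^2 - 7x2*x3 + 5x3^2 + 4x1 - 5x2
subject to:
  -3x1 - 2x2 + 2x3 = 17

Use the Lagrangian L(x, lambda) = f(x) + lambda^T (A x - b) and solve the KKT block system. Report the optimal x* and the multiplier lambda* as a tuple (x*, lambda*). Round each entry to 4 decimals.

Form the Lagrangian:
  L(x, lambda) = (1/2) x^T Q x + c^T x + lambda^T (A x - b)
Stationarity (grad_x L = 0): Q x + c + A^T lambda = 0.
Primal feasibility: A x = b.

This gives the KKT block system:
  [ Q   A^T ] [ x     ]   [-c ]
  [ A    0  ] [ lambda ] = [ b ]

Solving the linear system:
  x*      = (-3.7772, -1.2285, 1.6056)
  lambda* = (-16.1051)
  f(x*)   = 132.4103

x* = (-3.7772, -1.2285, 1.6056), lambda* = (-16.1051)


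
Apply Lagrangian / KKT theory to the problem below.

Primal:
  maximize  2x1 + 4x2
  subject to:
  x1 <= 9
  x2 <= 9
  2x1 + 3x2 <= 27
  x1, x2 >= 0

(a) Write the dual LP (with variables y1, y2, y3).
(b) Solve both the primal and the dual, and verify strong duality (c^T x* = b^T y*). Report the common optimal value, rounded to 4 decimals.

The standard primal-dual pair for 'max c^T x s.t. A x <= b, x >= 0' is:
  Dual:  min b^T y  s.t.  A^T y >= c,  y >= 0.

So the dual LP is:
  minimize  9y1 + 9y2 + 27y3
  subject to:
    y1 + 2y3 >= 2
    y2 + 3y3 >= 4
    y1, y2, y3 >= 0

Solving the primal: x* = (0, 9).
  primal value c^T x* = 36.
Solving the dual: y* = (0, 0, 1.3333).
  dual value b^T y* = 36.
Strong duality: c^T x* = b^T y*. Confirmed.

36


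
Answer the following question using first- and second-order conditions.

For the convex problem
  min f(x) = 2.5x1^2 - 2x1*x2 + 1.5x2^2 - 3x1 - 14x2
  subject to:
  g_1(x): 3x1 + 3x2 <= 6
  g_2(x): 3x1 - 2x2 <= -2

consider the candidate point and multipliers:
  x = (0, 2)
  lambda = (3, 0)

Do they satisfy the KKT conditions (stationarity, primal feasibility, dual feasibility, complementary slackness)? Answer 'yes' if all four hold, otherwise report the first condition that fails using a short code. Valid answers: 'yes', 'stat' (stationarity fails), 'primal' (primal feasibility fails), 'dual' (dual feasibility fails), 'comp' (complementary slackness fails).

Gradient of f: grad f(x) = Q x + c = (-7, -8)
Constraint values g_i(x) = a_i^T x - b_i:
  g_1((0, 2)) = 0
  g_2((0, 2)) = -2
Stationarity residual: grad f(x) + sum_i lambda_i a_i = (2, 1)
  -> stationarity FAILS
Primal feasibility (all g_i <= 0): OK
Dual feasibility (all lambda_i >= 0): OK
Complementary slackness (lambda_i * g_i(x) = 0 for all i): OK

Verdict: the first failing condition is stationarity -> stat.

stat


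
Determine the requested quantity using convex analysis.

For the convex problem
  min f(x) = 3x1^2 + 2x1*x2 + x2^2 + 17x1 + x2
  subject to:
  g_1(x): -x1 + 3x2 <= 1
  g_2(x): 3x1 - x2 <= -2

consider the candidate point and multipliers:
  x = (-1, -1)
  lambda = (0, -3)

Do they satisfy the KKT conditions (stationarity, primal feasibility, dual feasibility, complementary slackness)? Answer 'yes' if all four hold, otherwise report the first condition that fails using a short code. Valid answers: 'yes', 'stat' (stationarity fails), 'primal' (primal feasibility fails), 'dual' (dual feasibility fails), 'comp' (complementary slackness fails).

Gradient of f: grad f(x) = Q x + c = (9, -3)
Constraint values g_i(x) = a_i^T x - b_i:
  g_1((-1, -1)) = -3
  g_2((-1, -1)) = 0
Stationarity residual: grad f(x) + sum_i lambda_i a_i = (0, 0)
  -> stationarity OK
Primal feasibility (all g_i <= 0): OK
Dual feasibility (all lambda_i >= 0): FAILS
Complementary slackness (lambda_i * g_i(x) = 0 for all i): OK

Verdict: the first failing condition is dual_feasibility -> dual.

dual


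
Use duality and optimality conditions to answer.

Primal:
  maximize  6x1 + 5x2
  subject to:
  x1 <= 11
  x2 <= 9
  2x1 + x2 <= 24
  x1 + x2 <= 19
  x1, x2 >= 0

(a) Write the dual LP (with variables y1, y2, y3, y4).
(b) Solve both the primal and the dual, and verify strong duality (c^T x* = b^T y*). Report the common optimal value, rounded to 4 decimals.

The standard primal-dual pair for 'max c^T x s.t. A x <= b, x >= 0' is:
  Dual:  min b^T y  s.t.  A^T y >= c,  y >= 0.

So the dual LP is:
  minimize  11y1 + 9y2 + 24y3 + 19y4
  subject to:
    y1 + 2y3 + y4 >= 6
    y2 + y3 + y4 >= 5
    y1, y2, y3, y4 >= 0

Solving the primal: x* = (7.5, 9).
  primal value c^T x* = 90.
Solving the dual: y* = (0, 2, 3, 0).
  dual value b^T y* = 90.
Strong duality: c^T x* = b^T y*. Confirmed.

90


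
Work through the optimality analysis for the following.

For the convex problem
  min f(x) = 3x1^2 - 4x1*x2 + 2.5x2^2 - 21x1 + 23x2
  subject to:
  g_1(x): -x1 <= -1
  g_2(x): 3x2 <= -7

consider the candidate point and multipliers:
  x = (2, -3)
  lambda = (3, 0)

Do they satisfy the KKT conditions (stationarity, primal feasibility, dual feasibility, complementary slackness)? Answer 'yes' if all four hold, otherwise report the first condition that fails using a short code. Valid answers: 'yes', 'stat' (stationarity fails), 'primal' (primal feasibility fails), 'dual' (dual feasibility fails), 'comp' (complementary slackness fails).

Gradient of f: grad f(x) = Q x + c = (3, 0)
Constraint values g_i(x) = a_i^T x - b_i:
  g_1((2, -3)) = -1
  g_2((2, -3)) = -2
Stationarity residual: grad f(x) + sum_i lambda_i a_i = (0, 0)
  -> stationarity OK
Primal feasibility (all g_i <= 0): OK
Dual feasibility (all lambda_i >= 0): OK
Complementary slackness (lambda_i * g_i(x) = 0 for all i): FAILS

Verdict: the first failing condition is complementary_slackness -> comp.

comp


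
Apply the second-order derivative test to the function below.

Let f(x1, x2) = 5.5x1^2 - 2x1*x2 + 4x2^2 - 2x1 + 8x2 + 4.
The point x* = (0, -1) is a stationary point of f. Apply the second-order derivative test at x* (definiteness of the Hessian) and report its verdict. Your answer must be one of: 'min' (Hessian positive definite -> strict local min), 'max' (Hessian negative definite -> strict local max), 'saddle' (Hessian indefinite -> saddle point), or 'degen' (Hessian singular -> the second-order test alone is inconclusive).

Compute the Hessian H = grad^2 f:
  H = [[11, -2], [-2, 8]]
Verify stationarity: grad f(x*) = H x* + g = (0, 0).
Eigenvalues of H: 7, 12.
Both eigenvalues > 0, so H is positive definite -> x* is a strict local min.

min


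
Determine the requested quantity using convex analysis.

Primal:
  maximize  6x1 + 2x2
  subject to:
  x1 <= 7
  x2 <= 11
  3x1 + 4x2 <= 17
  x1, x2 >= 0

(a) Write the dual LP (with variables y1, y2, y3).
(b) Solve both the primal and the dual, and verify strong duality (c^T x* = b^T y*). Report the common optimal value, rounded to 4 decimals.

The standard primal-dual pair for 'max c^T x s.t. A x <= b, x >= 0' is:
  Dual:  min b^T y  s.t.  A^T y >= c,  y >= 0.

So the dual LP is:
  minimize  7y1 + 11y2 + 17y3
  subject to:
    y1 + 3y3 >= 6
    y2 + 4y3 >= 2
    y1, y2, y3 >= 0

Solving the primal: x* = (5.6667, 0).
  primal value c^T x* = 34.
Solving the dual: y* = (0, 0, 2).
  dual value b^T y* = 34.
Strong duality: c^T x* = b^T y*. Confirmed.

34


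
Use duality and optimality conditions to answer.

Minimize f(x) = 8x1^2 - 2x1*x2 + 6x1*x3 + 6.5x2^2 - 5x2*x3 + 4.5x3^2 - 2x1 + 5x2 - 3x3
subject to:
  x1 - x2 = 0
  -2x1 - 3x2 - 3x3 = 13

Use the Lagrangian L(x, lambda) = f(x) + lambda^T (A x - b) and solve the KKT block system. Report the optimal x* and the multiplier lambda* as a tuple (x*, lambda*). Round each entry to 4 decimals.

Form the Lagrangian:
  L(x, lambda) = (1/2) x^T Q x + c^T x + lambda^T (A x - b)
Stationarity (grad_x L = 0): Q x + c + A^T lambda = 0.
Primal feasibility: A x = b.

This gives the KKT block system:
  [ Q   A^T ] [ x     ]   [-c ]
  [ A    0  ] [ lambda ] = [ b ]

Solving the linear system:
  x*      = (-1.4714, -1.4714, -1.881)
  lambda* = (19.619, -7.1333)
  f(x*)   = 46.981

x* = (-1.4714, -1.4714, -1.881), lambda* = (19.619, -7.1333)


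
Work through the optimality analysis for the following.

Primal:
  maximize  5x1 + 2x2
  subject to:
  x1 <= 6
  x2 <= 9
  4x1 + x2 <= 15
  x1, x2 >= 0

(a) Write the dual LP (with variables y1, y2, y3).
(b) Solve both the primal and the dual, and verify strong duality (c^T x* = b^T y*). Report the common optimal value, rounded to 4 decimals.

The standard primal-dual pair for 'max c^T x s.t. A x <= b, x >= 0' is:
  Dual:  min b^T y  s.t.  A^T y >= c,  y >= 0.

So the dual LP is:
  minimize  6y1 + 9y2 + 15y3
  subject to:
    y1 + 4y3 >= 5
    y2 + y3 >= 2
    y1, y2, y3 >= 0

Solving the primal: x* = (1.5, 9).
  primal value c^T x* = 25.5.
Solving the dual: y* = (0, 0.75, 1.25).
  dual value b^T y* = 25.5.
Strong duality: c^T x* = b^T y*. Confirmed.

25.5


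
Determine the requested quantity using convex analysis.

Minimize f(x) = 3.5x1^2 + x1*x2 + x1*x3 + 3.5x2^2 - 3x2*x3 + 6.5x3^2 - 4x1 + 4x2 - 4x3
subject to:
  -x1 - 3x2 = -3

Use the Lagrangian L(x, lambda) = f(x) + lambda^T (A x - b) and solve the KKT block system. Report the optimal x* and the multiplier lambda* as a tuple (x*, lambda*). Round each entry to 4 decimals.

Form the Lagrangian:
  L(x, lambda) = (1/2) x^T Q x + c^T x + lambda^T (A x - b)
Stationarity (grad_x L = 0): Q x + c + A^T lambda = 0.
Primal feasibility: A x = b.

This gives the KKT block system:
  [ Q   A^T ] [ x     ]   [-c ]
  [ A    0  ] [ lambda ] = [ b ]

Solving the linear system:
  x*      = (0.8216, 0.7261, 0.4121)
  lambda* = (2.8894)
  f(x*)   = 3.3191

x* = (0.8216, 0.7261, 0.4121), lambda* = (2.8894)


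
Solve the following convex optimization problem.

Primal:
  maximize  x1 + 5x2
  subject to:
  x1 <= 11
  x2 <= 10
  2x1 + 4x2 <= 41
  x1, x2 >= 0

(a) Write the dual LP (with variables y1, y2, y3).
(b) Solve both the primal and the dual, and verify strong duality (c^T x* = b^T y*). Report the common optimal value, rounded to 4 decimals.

The standard primal-dual pair for 'max c^T x s.t. A x <= b, x >= 0' is:
  Dual:  min b^T y  s.t.  A^T y >= c,  y >= 0.

So the dual LP is:
  minimize  11y1 + 10y2 + 41y3
  subject to:
    y1 + 2y3 >= 1
    y2 + 4y3 >= 5
    y1, y2, y3 >= 0

Solving the primal: x* = (0.5, 10).
  primal value c^T x* = 50.5.
Solving the dual: y* = (0, 3, 0.5).
  dual value b^T y* = 50.5.
Strong duality: c^T x* = b^T y*. Confirmed.

50.5


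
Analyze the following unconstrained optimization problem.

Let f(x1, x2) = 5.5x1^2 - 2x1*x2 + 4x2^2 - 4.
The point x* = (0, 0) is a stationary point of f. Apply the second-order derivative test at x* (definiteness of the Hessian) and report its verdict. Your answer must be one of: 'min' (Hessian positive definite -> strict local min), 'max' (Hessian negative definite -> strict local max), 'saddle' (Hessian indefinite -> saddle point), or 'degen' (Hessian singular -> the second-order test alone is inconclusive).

Compute the Hessian H = grad^2 f:
  H = [[11, -2], [-2, 8]]
Verify stationarity: grad f(x*) = H x* + g = (0, 0).
Eigenvalues of H: 7, 12.
Both eigenvalues > 0, so H is positive definite -> x* is a strict local min.

min


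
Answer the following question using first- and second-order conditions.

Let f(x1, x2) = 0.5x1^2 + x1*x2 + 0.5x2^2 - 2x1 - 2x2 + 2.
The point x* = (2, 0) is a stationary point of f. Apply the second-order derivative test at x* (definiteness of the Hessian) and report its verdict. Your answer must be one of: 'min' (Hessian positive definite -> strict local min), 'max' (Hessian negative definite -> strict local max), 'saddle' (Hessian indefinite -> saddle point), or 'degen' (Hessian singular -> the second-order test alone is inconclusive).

Compute the Hessian H = grad^2 f:
  H = [[1, 1], [1, 1]]
Verify stationarity: grad f(x*) = H x* + g = (0, 0).
Eigenvalues of H: 0, 2.
H has a zero eigenvalue (singular; positive semidefinite but not definite), so H is neither positive definite, negative definite, nor indefinite. The second-order test alone is inconclusive -> degen.
(Indeed, f is constant along the null direction of H through x*, so x* is not a strict local extremum.)

degen


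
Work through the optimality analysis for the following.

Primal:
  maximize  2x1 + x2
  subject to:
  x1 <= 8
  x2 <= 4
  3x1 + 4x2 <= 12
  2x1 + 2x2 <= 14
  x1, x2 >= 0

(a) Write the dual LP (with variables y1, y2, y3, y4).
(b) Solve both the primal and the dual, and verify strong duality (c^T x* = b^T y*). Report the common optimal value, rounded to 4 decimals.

The standard primal-dual pair for 'max c^T x s.t. A x <= b, x >= 0' is:
  Dual:  min b^T y  s.t.  A^T y >= c,  y >= 0.

So the dual LP is:
  minimize  8y1 + 4y2 + 12y3 + 14y4
  subject to:
    y1 + 3y3 + 2y4 >= 2
    y2 + 4y3 + 2y4 >= 1
    y1, y2, y3, y4 >= 0

Solving the primal: x* = (4, 0).
  primal value c^T x* = 8.
Solving the dual: y* = (0, 0, 0.6667, 0).
  dual value b^T y* = 8.
Strong duality: c^T x* = b^T y*. Confirmed.

8


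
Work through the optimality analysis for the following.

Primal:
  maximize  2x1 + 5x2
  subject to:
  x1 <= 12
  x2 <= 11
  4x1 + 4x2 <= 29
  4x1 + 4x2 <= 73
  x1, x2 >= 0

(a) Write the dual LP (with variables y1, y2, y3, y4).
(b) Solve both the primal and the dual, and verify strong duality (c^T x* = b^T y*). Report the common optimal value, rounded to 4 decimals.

The standard primal-dual pair for 'max c^T x s.t. A x <= b, x >= 0' is:
  Dual:  min b^T y  s.t.  A^T y >= c,  y >= 0.

So the dual LP is:
  minimize  12y1 + 11y2 + 29y3 + 73y4
  subject to:
    y1 + 4y3 + 4y4 >= 2
    y2 + 4y3 + 4y4 >= 5
    y1, y2, y3, y4 >= 0

Solving the primal: x* = (0, 7.25).
  primal value c^T x* = 36.25.
Solving the dual: y* = (0, 0, 1.25, 0).
  dual value b^T y* = 36.25.
Strong duality: c^T x* = b^T y*. Confirmed.

36.25


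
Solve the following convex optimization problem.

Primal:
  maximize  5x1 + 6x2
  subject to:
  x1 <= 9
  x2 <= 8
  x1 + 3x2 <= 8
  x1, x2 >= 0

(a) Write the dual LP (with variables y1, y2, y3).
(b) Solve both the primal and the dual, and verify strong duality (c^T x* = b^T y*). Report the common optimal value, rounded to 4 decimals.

The standard primal-dual pair for 'max c^T x s.t. A x <= b, x >= 0' is:
  Dual:  min b^T y  s.t.  A^T y >= c,  y >= 0.

So the dual LP is:
  minimize  9y1 + 8y2 + 8y3
  subject to:
    y1 + y3 >= 5
    y2 + 3y3 >= 6
    y1, y2, y3 >= 0

Solving the primal: x* = (8, 0).
  primal value c^T x* = 40.
Solving the dual: y* = (0, 0, 5).
  dual value b^T y* = 40.
Strong duality: c^T x* = b^T y*. Confirmed.

40


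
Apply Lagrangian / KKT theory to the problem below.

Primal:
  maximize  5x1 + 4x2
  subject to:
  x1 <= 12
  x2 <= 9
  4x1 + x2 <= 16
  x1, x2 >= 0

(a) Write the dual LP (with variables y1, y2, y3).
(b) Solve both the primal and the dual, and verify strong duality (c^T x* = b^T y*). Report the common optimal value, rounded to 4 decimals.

The standard primal-dual pair for 'max c^T x s.t. A x <= b, x >= 0' is:
  Dual:  min b^T y  s.t.  A^T y >= c,  y >= 0.

So the dual LP is:
  minimize  12y1 + 9y2 + 16y3
  subject to:
    y1 + 4y3 >= 5
    y2 + y3 >= 4
    y1, y2, y3 >= 0

Solving the primal: x* = (1.75, 9).
  primal value c^T x* = 44.75.
Solving the dual: y* = (0, 2.75, 1.25).
  dual value b^T y* = 44.75.
Strong duality: c^T x* = b^T y*. Confirmed.

44.75


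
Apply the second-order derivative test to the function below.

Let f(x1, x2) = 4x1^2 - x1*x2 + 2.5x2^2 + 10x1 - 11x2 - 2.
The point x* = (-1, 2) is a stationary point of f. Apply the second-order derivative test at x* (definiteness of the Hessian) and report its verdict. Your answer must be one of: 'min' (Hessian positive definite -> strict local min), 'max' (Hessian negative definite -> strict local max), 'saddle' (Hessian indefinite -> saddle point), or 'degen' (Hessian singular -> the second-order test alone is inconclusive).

Compute the Hessian H = grad^2 f:
  H = [[8, -1], [-1, 5]]
Verify stationarity: grad f(x*) = H x* + g = (0, 0).
Eigenvalues of H: 4.6972, 8.3028.
Both eigenvalues > 0, so H is positive definite -> x* is a strict local min.

min


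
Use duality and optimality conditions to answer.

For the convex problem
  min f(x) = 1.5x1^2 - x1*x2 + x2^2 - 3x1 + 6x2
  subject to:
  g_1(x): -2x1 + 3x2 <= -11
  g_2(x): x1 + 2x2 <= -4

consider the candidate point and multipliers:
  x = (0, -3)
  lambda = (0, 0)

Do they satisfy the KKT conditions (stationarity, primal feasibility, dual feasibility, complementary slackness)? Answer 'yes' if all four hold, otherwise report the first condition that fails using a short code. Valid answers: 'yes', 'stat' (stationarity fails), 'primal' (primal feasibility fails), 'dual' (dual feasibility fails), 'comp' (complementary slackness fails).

Gradient of f: grad f(x) = Q x + c = (0, 0)
Constraint values g_i(x) = a_i^T x - b_i:
  g_1((0, -3)) = 2
  g_2((0, -3)) = -2
Stationarity residual: grad f(x) + sum_i lambda_i a_i = (0, 0)
  -> stationarity OK
Primal feasibility (all g_i <= 0): FAILS
Dual feasibility (all lambda_i >= 0): OK
Complementary slackness (lambda_i * g_i(x) = 0 for all i): OK

Verdict: the first failing condition is primal_feasibility -> primal.

primal


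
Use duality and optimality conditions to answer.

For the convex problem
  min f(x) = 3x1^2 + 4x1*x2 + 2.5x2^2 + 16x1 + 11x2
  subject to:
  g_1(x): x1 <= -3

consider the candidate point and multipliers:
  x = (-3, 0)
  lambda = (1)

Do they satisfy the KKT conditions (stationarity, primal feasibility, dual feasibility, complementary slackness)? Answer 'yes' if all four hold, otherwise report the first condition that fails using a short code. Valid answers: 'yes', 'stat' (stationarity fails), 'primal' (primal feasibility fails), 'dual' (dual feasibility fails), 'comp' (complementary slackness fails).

Gradient of f: grad f(x) = Q x + c = (-2, -1)
Constraint values g_i(x) = a_i^T x - b_i:
  g_1((-3, 0)) = 0
Stationarity residual: grad f(x) + sum_i lambda_i a_i = (-1, -1)
  -> stationarity FAILS
Primal feasibility (all g_i <= 0): OK
Dual feasibility (all lambda_i >= 0): OK
Complementary slackness (lambda_i * g_i(x) = 0 for all i): OK

Verdict: the first failing condition is stationarity -> stat.

stat


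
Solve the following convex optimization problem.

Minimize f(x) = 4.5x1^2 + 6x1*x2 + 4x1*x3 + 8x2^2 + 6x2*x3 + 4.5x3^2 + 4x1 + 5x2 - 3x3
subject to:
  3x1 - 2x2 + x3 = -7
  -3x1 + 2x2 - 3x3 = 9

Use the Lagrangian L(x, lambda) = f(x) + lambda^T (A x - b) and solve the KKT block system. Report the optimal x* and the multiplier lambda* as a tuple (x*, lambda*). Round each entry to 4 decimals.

Form the Lagrangian:
  L(x, lambda) = (1/2) x^T Q x + c^T x + lambda^T (A x - b)
Stationarity (grad_x L = 0): Q x + c + A^T lambda = 0.
Primal feasibility: A x = b.

This gives the KKT block system:
  [ Q   A^T ] [ x     ]   [-c ]
  [ A    0  ] [ lambda ] = [ b ]

Solving the linear system:
  x*      = (-1.4048, 0.8929, -1)
  lambda* = (-2.4881, -4.9167)
  f(x*)   = 14.3393

x* = (-1.4048, 0.8929, -1), lambda* = (-2.4881, -4.9167)


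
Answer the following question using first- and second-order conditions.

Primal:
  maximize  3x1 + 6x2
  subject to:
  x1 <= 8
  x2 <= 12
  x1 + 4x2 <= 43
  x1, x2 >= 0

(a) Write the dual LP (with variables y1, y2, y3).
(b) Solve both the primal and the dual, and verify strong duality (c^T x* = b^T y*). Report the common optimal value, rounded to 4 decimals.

The standard primal-dual pair for 'max c^T x s.t. A x <= b, x >= 0' is:
  Dual:  min b^T y  s.t.  A^T y >= c,  y >= 0.

So the dual LP is:
  minimize  8y1 + 12y2 + 43y3
  subject to:
    y1 + y3 >= 3
    y2 + 4y3 >= 6
    y1, y2, y3 >= 0

Solving the primal: x* = (8, 8.75).
  primal value c^T x* = 76.5.
Solving the dual: y* = (1.5, 0, 1.5).
  dual value b^T y* = 76.5.
Strong duality: c^T x* = b^T y*. Confirmed.

76.5


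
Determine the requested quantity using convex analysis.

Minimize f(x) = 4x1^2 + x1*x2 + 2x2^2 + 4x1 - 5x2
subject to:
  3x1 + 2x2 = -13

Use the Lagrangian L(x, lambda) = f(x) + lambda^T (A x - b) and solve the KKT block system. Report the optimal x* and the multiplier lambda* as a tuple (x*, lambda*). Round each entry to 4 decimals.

Form the Lagrangian:
  L(x, lambda) = (1/2) x^T Q x + c^T x + lambda^T (A x - b)
Stationarity (grad_x L = 0): Q x + c + A^T lambda = 0.
Primal feasibility: A x = b.

This gives the KKT block system:
  [ Q   A^T ] [ x     ]   [-c ]
  [ A    0  ] [ lambda ] = [ b ]

Solving the linear system:
  x*      = (-3.1429, -1.7857)
  lambda* = (7.6429)
  f(x*)   = 47.8571

x* = (-3.1429, -1.7857), lambda* = (7.6429)


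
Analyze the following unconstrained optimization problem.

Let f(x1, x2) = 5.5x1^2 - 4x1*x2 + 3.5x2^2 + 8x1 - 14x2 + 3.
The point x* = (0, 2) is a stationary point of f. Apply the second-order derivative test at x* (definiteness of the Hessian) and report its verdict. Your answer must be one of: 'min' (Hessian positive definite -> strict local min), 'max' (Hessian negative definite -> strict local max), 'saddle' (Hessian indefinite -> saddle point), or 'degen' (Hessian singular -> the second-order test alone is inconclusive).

Compute the Hessian H = grad^2 f:
  H = [[11, -4], [-4, 7]]
Verify stationarity: grad f(x*) = H x* + g = (0, 0).
Eigenvalues of H: 4.5279, 13.4721.
Both eigenvalues > 0, so H is positive definite -> x* is a strict local min.

min


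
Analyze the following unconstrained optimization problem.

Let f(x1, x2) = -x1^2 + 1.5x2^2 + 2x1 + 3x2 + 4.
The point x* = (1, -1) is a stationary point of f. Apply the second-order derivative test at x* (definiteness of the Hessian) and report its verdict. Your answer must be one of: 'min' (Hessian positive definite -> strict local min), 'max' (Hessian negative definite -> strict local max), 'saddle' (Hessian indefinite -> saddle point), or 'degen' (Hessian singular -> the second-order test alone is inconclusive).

Compute the Hessian H = grad^2 f:
  H = [[-2, 0], [0, 3]]
Verify stationarity: grad f(x*) = H x* + g = (0, 0).
Eigenvalues of H: -2, 3.
Eigenvalues have mixed signs, so H is indefinite -> x* is a saddle point.

saddle


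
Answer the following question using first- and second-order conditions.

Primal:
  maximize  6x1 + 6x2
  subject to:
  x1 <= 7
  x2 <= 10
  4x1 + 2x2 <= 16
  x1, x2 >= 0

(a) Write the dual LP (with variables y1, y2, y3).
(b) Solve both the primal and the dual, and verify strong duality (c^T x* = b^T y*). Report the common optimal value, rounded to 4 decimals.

The standard primal-dual pair for 'max c^T x s.t. A x <= b, x >= 0' is:
  Dual:  min b^T y  s.t.  A^T y >= c,  y >= 0.

So the dual LP is:
  minimize  7y1 + 10y2 + 16y3
  subject to:
    y1 + 4y3 >= 6
    y2 + 2y3 >= 6
    y1, y2, y3 >= 0

Solving the primal: x* = (0, 8).
  primal value c^T x* = 48.
Solving the dual: y* = (0, 0, 3).
  dual value b^T y* = 48.
Strong duality: c^T x* = b^T y*. Confirmed.

48


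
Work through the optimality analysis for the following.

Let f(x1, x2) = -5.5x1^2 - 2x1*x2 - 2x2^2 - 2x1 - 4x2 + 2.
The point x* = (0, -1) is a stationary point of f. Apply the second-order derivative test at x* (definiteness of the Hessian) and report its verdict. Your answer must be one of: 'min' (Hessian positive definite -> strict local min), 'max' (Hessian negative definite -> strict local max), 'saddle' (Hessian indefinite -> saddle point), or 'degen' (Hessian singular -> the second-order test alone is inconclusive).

Compute the Hessian H = grad^2 f:
  H = [[-11, -2], [-2, -4]]
Verify stationarity: grad f(x*) = H x* + g = (0, 0).
Eigenvalues of H: -11.5311, -3.4689.
Both eigenvalues < 0, so H is negative definite -> x* is a strict local max.

max


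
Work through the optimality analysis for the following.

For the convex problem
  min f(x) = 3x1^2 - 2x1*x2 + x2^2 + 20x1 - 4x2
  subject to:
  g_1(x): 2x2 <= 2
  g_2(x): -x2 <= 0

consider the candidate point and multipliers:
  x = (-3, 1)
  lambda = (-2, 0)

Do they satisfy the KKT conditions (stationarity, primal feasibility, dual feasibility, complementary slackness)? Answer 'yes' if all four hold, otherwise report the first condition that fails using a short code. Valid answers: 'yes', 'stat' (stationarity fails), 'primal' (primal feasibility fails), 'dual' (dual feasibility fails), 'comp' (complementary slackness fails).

Gradient of f: grad f(x) = Q x + c = (0, 4)
Constraint values g_i(x) = a_i^T x - b_i:
  g_1((-3, 1)) = 0
  g_2((-3, 1)) = -1
Stationarity residual: grad f(x) + sum_i lambda_i a_i = (0, 0)
  -> stationarity OK
Primal feasibility (all g_i <= 0): OK
Dual feasibility (all lambda_i >= 0): FAILS
Complementary slackness (lambda_i * g_i(x) = 0 for all i): OK

Verdict: the first failing condition is dual_feasibility -> dual.

dual


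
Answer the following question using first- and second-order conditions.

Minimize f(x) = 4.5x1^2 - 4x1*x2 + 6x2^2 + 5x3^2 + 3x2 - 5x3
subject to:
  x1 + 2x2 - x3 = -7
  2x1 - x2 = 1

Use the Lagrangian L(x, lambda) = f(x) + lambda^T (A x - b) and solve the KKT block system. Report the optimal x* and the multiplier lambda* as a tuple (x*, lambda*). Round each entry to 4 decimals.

Form the Lagrangian:
  L(x, lambda) = (1/2) x^T Q x + c^T x + lambda^T (A x - b)
Stationarity (grad_x L = 0): Q x + c + A^T lambda = 0.
Primal feasibility: A x = b.

This gives the KKT block system:
  [ Q   A^T ] [ x     ]   [-c ]
  [ A    0  ] [ lambda ] = [ b ]

Solving the linear system:
  x*      = (-0.7251, -2.4502, 1.3746)
  lambda* = (8.7457, -6.0103)
  f(x*)   = 26.5034

x* = (-0.7251, -2.4502, 1.3746), lambda* = (8.7457, -6.0103)


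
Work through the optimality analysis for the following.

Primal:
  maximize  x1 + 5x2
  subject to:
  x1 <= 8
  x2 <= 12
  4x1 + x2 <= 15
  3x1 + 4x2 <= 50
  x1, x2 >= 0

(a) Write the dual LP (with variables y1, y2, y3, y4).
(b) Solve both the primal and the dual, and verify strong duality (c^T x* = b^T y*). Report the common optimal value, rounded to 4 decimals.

The standard primal-dual pair for 'max c^T x s.t. A x <= b, x >= 0' is:
  Dual:  min b^T y  s.t.  A^T y >= c,  y >= 0.

So the dual LP is:
  minimize  8y1 + 12y2 + 15y3 + 50y4
  subject to:
    y1 + 4y3 + 3y4 >= 1
    y2 + y3 + 4y4 >= 5
    y1, y2, y3, y4 >= 0

Solving the primal: x* = (0.6667, 12).
  primal value c^T x* = 60.6667.
Solving the dual: y* = (0, 3.6667, 0, 0.3333).
  dual value b^T y* = 60.6667.
Strong duality: c^T x* = b^T y*. Confirmed.

60.6667


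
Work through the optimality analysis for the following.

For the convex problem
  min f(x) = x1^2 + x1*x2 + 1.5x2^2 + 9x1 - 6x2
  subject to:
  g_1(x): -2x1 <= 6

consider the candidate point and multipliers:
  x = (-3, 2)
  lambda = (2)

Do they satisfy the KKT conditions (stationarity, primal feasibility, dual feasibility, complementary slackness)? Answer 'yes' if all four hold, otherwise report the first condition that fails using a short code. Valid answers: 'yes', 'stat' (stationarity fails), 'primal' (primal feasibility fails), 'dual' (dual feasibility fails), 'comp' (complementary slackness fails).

Gradient of f: grad f(x) = Q x + c = (5, -3)
Constraint values g_i(x) = a_i^T x - b_i:
  g_1((-3, 2)) = 0
Stationarity residual: grad f(x) + sum_i lambda_i a_i = (1, -3)
  -> stationarity FAILS
Primal feasibility (all g_i <= 0): OK
Dual feasibility (all lambda_i >= 0): OK
Complementary slackness (lambda_i * g_i(x) = 0 for all i): OK

Verdict: the first failing condition is stationarity -> stat.

stat


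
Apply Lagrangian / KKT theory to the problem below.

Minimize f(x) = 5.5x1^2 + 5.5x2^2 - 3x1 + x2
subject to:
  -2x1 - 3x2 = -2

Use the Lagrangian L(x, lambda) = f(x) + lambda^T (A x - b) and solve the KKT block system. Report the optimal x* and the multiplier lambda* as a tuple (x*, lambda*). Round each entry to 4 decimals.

Form the Lagrangian:
  L(x, lambda) = (1/2) x^T Q x + c^T x + lambda^T (A x - b)
Stationarity (grad_x L = 0): Q x + c + A^T lambda = 0.
Primal feasibility: A x = b.

This gives the KKT block system:
  [ Q   A^T ] [ x     ]   [-c ]
  [ A    0  ] [ lambda ] = [ b ]

Solving the linear system:
  x*      = (0.5385, 0.3077)
  lambda* = (1.4615)
  f(x*)   = 0.8077

x* = (0.5385, 0.3077), lambda* = (1.4615)


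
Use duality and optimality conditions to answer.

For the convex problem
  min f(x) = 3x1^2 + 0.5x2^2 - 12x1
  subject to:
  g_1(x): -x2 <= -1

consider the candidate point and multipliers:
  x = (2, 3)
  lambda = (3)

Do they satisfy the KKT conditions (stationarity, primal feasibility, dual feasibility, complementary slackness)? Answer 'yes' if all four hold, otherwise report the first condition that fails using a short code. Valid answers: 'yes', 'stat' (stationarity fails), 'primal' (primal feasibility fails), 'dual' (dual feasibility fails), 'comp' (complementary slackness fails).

Gradient of f: grad f(x) = Q x + c = (0, 3)
Constraint values g_i(x) = a_i^T x - b_i:
  g_1((2, 3)) = -2
Stationarity residual: grad f(x) + sum_i lambda_i a_i = (0, 0)
  -> stationarity OK
Primal feasibility (all g_i <= 0): OK
Dual feasibility (all lambda_i >= 0): OK
Complementary slackness (lambda_i * g_i(x) = 0 for all i): FAILS

Verdict: the first failing condition is complementary_slackness -> comp.

comp


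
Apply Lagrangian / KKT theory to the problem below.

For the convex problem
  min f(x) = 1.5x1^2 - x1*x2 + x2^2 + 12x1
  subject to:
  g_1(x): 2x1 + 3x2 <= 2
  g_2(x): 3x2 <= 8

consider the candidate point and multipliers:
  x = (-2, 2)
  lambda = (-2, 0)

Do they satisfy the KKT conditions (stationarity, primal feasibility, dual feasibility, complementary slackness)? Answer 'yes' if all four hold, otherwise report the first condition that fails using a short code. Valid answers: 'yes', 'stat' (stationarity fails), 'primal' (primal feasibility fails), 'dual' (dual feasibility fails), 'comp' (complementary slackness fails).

Gradient of f: grad f(x) = Q x + c = (4, 6)
Constraint values g_i(x) = a_i^T x - b_i:
  g_1((-2, 2)) = 0
  g_2((-2, 2)) = -2
Stationarity residual: grad f(x) + sum_i lambda_i a_i = (0, 0)
  -> stationarity OK
Primal feasibility (all g_i <= 0): OK
Dual feasibility (all lambda_i >= 0): FAILS
Complementary slackness (lambda_i * g_i(x) = 0 for all i): OK

Verdict: the first failing condition is dual_feasibility -> dual.

dual


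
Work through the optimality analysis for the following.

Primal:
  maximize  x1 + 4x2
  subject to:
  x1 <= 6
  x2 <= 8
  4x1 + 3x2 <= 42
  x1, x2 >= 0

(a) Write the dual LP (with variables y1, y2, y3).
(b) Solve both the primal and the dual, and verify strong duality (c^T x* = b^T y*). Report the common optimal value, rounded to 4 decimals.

The standard primal-dual pair for 'max c^T x s.t. A x <= b, x >= 0' is:
  Dual:  min b^T y  s.t.  A^T y >= c,  y >= 0.

So the dual LP is:
  minimize  6y1 + 8y2 + 42y3
  subject to:
    y1 + 4y3 >= 1
    y2 + 3y3 >= 4
    y1, y2, y3 >= 0

Solving the primal: x* = (4.5, 8).
  primal value c^T x* = 36.5.
Solving the dual: y* = (0, 3.25, 0.25).
  dual value b^T y* = 36.5.
Strong duality: c^T x* = b^T y*. Confirmed.

36.5
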